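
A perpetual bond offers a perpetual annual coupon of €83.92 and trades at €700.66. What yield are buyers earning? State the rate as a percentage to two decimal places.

11.98%

P = C/r ⇒ r = C/P = €83.92/€700.66 = 0.119773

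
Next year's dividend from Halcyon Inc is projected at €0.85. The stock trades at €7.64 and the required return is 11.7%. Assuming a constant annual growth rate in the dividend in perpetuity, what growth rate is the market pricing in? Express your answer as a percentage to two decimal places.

0.57%

P = D₁/(r−g) ⇒ g = r − D₁/P = 0.117 − €0.85/€7.64 = 0.005743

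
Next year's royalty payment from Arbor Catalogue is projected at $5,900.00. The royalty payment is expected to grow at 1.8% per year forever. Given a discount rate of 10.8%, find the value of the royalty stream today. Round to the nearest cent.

$65555.56

Growing perpetuity: P = D₁ / (r − g) = $5,900.0000 / (0.108 − 0.018) = $65,555.56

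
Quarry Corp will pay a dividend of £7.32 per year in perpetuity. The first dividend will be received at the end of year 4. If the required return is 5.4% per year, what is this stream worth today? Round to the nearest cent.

Value at end of year 3: C / r = £7.32 / 0.054 = £135.5556
Discount to today: PV = £135.5556 / (1 + 0.054)^3 = £135.5556 / 1.170905 = £115.77

£115.77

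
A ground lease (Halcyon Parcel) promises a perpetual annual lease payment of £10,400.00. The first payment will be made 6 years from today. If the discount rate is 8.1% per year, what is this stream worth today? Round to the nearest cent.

Value at end of year 5: C / r = £10,400.00 / 0.081 = £128,395.0617
Discount to today: PV = £128,395.0617 / (1 + 0.081)^5 = £128,395.0617 / 1.476143 = £86,980.09

£86980.09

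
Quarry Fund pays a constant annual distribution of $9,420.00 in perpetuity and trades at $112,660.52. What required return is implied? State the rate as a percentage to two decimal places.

P = C/r ⇒ r = C/P = $9,420.00/$112,660.52 = 0.083614

8.36%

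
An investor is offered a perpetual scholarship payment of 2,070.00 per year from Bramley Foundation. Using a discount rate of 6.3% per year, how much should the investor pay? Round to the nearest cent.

Level perpetuity: PV = C / r = 2,070.00 / 0.063 = 32,857.14

32857.14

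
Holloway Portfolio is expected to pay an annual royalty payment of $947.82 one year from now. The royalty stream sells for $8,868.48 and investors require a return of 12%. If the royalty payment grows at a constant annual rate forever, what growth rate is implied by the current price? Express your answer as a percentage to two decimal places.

P = D₁/(r−g) ⇒ g = r − D₁/P = 0.12 − $947.82/$8,868.48 = 0.013125

1.31%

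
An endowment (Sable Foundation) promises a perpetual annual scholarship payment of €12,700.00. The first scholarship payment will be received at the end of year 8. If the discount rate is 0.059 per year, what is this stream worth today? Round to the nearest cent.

€144105.31

Value at end of year 7: C / r = €12,700.00 / 0.059 = €215,254.2373
Discount to today: PV = €215,254.2373 / (1 + 0.059)^7 = €215,254.2373 / 1.493729 = €144,105.31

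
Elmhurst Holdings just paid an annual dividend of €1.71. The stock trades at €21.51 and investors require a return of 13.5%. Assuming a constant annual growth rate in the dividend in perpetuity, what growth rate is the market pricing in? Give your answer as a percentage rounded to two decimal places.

5.14%

P = D₀(1+g)/(r−g) ⇒ P(r−g) = D₀(1+g) ⇒ g(P+D₀) = P·r − D₀
g = (P·r − D₀)/(P + D₀) = (€21.51×0.135 − €1.71) / (€21.51 + €1.71) = 0.051415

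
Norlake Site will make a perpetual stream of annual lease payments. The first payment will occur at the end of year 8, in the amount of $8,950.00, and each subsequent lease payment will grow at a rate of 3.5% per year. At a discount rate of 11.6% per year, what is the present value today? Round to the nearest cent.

Value at end of year 7: C₁ / (r − g) = $8,950.00 / (0.116 − 0.035) = $110,493.8272
Discount to today: PV = $110,493.8272 / (1 + 0.116)^7 = $110,493.8272 / 2.156003 = $51,249.38

$51249.38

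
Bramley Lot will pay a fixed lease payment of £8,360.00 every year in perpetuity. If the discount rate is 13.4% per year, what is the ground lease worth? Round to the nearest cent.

Level perpetuity: PV = C / r = £8,360.00 / 0.134 = £62,388.06

£62388.06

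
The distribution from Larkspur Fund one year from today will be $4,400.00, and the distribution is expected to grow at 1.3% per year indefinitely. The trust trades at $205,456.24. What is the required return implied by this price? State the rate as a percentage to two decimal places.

P = D₁/(r − g) ⇒ r = D₁/P + g = $4,400.0000/$205,456.24 + 0.013 = 0.021416 + 0.013 = 0.034416

3.44%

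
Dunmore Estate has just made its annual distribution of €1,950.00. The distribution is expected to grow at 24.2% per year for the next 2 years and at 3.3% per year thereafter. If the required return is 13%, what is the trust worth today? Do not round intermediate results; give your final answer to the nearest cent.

€29586.02

D_1 = 2421.90000
D_2 = 3007.99980
Terminal value at year 2: TV = D_2×(1+g_2)/(r−g_2) = 3107.26379/0.097 = 32033.64735
P_0 = D_1/(1+r)^1 + D_2/(1+r)^2 + TV/(1+r)^2
    = 2143.27434 + 2355.70507 + 25087.04468 = 29586.02409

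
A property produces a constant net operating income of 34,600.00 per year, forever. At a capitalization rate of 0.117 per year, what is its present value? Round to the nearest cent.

295726.50

Level perpetuity: PV = C / r = 34,600.00 / 0.117 = 295,726.50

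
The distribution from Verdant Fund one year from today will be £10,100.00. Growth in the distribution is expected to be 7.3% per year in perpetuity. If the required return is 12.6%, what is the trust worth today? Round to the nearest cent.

Growing perpetuity: P = D₁ / (r − g) = £10,100.0000 / (0.126 − 0.073) = £190,566.04

£190566.04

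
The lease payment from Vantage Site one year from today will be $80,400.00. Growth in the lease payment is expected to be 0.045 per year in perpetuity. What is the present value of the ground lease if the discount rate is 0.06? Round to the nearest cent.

Growing perpetuity: P = D₁ / (r − g) = $80,400.0000 / (0.06 − 0.045) = $5,360,000.00

$5360000.00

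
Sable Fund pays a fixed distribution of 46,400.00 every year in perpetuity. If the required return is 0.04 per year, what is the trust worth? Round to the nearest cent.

1160000.00

Level perpetuity: PV = C / r = 46,400.00 / 0.04 = 1,160,000.00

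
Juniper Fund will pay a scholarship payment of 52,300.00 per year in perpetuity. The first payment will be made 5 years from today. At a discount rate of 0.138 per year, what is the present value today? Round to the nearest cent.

Value at end of year 4: C / r = 52,300.00 / 0.138 = 378,985.5072
Discount to today: PV = 378,985.5072 / (1 + 0.138)^4 = 378,985.5072 / 1.677139 = 225,971.44

225971.44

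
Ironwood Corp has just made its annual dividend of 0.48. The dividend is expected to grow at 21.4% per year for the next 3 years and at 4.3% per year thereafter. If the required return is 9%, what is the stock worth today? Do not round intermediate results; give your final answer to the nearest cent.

16.51

D_1 = 0.58272
D_2 = 0.70742
D_3 = 0.85881
Terminal value at year 3: TV = D_3×(1+g_2)/(r−g_2) = 0.89574/0.047 = 19.05828
P_0 = D_1/(1+r)^1 + D_2/(1+r)^2 + D_3/(1+r)^3 + TV/(1+r)^3
    = 0.53461 + 0.59542 + 0.66316 + 14.71649 = 16.50968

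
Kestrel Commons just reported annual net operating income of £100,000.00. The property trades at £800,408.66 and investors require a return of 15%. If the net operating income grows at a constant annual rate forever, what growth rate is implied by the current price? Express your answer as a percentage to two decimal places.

P = D₀(1+g)/(r−g) ⇒ P(r−g) = D₀(1+g) ⇒ g(P+D₀) = P·r − D₀
g = (P·r − D₀)/(P + D₀) = (£800,408.66×0.15 − £100,000.00) / (£800,408.66 + £100,000.00) = 0.022280

2.23%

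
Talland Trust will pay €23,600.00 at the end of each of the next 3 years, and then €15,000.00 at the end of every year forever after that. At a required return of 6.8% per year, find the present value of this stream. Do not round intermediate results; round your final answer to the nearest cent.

PV of 3-year annuity: €23,600.00 × [1 − (1+0.068)^−3] / 0.068 = 62160.86833
Perpetuity value at year 3: €15,000.00 / 0.068 = 220588.23529
PV of perpetuity: 220588.23529 / (1+0.068)^3 = 181079.20881
Total PV = 62160.86833 + 181079.20881 = 243240.07714

€243240.08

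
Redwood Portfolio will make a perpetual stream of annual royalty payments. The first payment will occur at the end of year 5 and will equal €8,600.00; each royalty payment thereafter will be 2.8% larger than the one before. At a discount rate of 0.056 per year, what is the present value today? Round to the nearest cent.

Value at end of year 4: C₁ / (r − g) = €8,600.00 / (0.056 − 0.028) = €307,142.8571
Discount to today: PV = €307,142.8571 / (1 + 0.056)^4 = €307,142.8571 / 1.243528 = €246,993.06

€246993.06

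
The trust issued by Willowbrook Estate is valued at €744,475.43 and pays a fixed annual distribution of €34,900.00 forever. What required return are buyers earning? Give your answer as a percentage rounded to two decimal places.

P = C/r ⇒ r = C/P = €34,900.00/€744,475.43 = 0.046879

4.69%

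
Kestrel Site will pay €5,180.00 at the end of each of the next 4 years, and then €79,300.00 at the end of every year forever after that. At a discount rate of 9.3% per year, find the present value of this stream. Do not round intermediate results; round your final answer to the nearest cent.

€614132.88

PV of 4-year annuity: €5,180.00 × [1 − (1+0.093)^−4] / 0.093 = 16671.83532
Perpetuity value at year 4: €79,300.00 / 0.093 = 852688.17204
PV of perpetuity: 852688.17204 / (1+0.093)^4 = 597461.04062
Total PV = 16671.83532 + 597461.04062 = 614132.87594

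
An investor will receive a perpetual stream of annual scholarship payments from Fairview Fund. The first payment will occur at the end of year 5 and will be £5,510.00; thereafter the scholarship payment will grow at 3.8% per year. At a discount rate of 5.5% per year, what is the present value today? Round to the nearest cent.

£261633.19

Value at end of year 4: C₁ / (r − g) = £5,510.00 / (0.055 − 0.038) = £324,117.6471
Discount to today: PV = £324,117.6471 / (1 + 0.055)^4 = £324,117.6471 / 1.238825 = £261,633.19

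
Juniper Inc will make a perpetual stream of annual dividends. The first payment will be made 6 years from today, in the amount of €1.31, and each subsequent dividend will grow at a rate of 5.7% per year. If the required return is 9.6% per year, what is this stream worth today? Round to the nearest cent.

Value at end of year 5: C₁ / (r − g) = €1.31 / (0.096 − 0.057) = €33.5897
Discount to today: PV = €33.5897 / (1 + 0.096)^5 = €33.5897 / 1.581440 = €21.24

€21.24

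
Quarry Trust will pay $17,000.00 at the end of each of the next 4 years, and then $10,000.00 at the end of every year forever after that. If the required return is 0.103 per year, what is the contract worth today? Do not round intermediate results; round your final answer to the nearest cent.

PV of 4-year annuity: $17,000.00 × [1 − (1+0.103)^−4] / 0.103 = 53539.61410
Perpetuity value at year 4: $10,000.00 / 0.103 = 97087.37864
PV of perpetuity: 97087.37864 / (1+0.103)^4 = 65593.48800
Total PV = 53539.61410 + 65593.48800 = 119133.10209

$119133.10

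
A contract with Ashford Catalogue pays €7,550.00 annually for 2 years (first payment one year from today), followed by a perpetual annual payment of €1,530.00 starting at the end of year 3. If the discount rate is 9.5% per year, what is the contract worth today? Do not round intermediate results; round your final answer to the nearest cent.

€26623.73

PV of 2-year annuity: €7,550.00 × [1 − (1+0.095)^−2] / 0.095 = 13191.75997
Perpetuity value at year 2: €1,530.00 / 0.095 = 16105.26316
PV of perpetuity: 16105.26316 / (1+0.095)^2 = 13431.96610
Total PV = 13191.75997 + 13431.96610 = 26623.72608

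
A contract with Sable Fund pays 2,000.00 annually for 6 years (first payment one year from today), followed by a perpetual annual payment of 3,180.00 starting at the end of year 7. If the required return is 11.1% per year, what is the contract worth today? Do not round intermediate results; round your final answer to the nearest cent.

PV of 6-year annuity: 2,000.00 × [1 − (1+0.111)^−6] / 0.111 = 8436.75719
Perpetuity value at year 6: 3,180.00 / 0.111 = 28648.64865
PV of perpetuity: 28648.64865 / (1+0.111)^6 = 15234.20472
Total PV = 8436.75719 + 15234.20472 = 23670.96191

23670.96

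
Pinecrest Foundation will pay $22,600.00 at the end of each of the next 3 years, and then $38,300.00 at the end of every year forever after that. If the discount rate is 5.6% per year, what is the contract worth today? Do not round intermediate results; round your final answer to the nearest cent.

PV of 3-year annuity: $22,600.00 × [1 − (1+0.056)^−3] / 0.056 = 60859.94457
Perpetuity value at year 3: $38,300.00 / 0.056 = 683928.57143
PV of perpetuity: 683928.57143 / (1+0.056)^3 = 580789.81580
Total PV = 60859.94457 + 580789.81580 = 641649.76038

$641649.76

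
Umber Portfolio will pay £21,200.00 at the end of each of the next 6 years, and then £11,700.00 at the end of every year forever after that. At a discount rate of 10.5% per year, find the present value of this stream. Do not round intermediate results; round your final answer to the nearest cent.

£152204.28

PV of 6-year annuity: £21,200.00 × [1 − (1+0.105)^−6] / 0.105 = 90994.20302
Perpetuity value at year 6: £11,700.00 / 0.105 = 111428.57143
PV of perpetuity: 111428.57143 / (1+0.105)^6 = 61210.07259
Total PV = 90994.20302 + 61210.07259 = 152204.27561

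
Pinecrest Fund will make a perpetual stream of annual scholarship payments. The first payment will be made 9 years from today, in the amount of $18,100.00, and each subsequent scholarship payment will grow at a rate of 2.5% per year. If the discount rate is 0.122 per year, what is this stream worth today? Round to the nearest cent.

$74295.75

Value at end of year 8: C₁ / (r − g) = $18,100.00 / (0.122 − 0.025) = $186,597.9381
Discount to today: PV = $186,597.9381 / (1 + 0.122)^8 = $186,597.9381 / 2.511556 = $74,295.75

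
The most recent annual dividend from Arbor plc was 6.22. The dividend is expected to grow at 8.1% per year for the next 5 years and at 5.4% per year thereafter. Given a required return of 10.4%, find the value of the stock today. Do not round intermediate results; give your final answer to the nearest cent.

D_1 = 6.72382
D_2 = 7.26845
D_3 = 7.85719
D_4 = 8.49363
D_5 = 9.18161
Terminal value at year 5: TV = D_5×(1+g_2)/(r−g_2) = 9.67742/0.05 = 193.54834
P_0 = D_1/(1+r)^1 + D_2/(1+r)^2 + D_3/(1+r)^3 + D_4/(1+r)^4 + D_5/(1+r)^5 + TV/(1+r)^5
    = 6.09042 + 5.96353 + 5.83929 + 5.71764 + 5.59852 + 118.01687 = 147.22628

147.23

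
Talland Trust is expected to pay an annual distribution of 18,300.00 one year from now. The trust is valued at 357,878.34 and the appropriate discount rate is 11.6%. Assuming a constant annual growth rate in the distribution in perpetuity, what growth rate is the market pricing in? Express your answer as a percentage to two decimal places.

P = D₁/(r−g) ⇒ g = r − D₁/P = 0.116 − 18,300.00/357,878.34 = 0.064865

6.49%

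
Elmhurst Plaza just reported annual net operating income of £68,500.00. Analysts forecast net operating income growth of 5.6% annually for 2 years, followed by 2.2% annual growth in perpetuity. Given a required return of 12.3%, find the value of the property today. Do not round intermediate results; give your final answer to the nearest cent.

£737881.66

D_1 = 72336.00000
D_2 = 76386.81600
Terminal value at year 2: TV = D_2×(1+g_2)/(r−g_2) = 78067.32595/0.101 = 772943.82131
P_0 = D_1/(1+r)^1 + D_2/(1+r)^2 + TV/(1+r)^2
    = 64413.17898 + 60570.18433 + 612898.30089 = 737881.66421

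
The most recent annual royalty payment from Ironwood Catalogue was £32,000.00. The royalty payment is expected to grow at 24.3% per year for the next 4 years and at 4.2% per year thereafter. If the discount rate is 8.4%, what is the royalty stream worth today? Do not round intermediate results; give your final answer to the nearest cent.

£1554915.79

D_1 = 39776.00000
D_2 = 49441.56800
D_3 = 61455.86902
D_4 = 76389.64520
Terminal value at year 4: TV = D_4×(1+g_2)/(r−g_2) = 79598.01030/0.042 = 1895190.72131
P_0 = D_1/(1+r)^1 + D_2/(1+r)^2 + D_3/(1+r)^3 + D_4/(1+r)^4 + TV/(1+r)^4
    = 36693.72694 + 42075.92489 + 48247.57808 + 55324.48299 + 1372574.07787 = 1554915.79077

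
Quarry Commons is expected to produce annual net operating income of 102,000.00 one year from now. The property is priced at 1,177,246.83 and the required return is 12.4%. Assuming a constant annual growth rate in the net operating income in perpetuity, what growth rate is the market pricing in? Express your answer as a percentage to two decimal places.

P = D₁/(r−g) ⇒ g = r − D₁/P = 0.124 − 102,000.00/1,177,246.83 = 0.037357

3.74%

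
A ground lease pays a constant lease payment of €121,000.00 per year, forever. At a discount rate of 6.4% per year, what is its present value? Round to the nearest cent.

Level perpetuity: PV = C / r = €121,000.00 / 0.064 = €1,890,625.00

€1890625.00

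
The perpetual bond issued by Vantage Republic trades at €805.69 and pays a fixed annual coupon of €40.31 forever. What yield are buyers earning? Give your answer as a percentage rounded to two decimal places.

P = C/r ⇒ r = C/P = €40.31/€805.69 = 0.050032

5.00%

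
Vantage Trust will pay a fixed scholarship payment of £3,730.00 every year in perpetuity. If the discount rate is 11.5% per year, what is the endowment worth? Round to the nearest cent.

£32434.78

Level perpetuity: PV = C / r = £3,730.00 / 0.115 = £32,434.78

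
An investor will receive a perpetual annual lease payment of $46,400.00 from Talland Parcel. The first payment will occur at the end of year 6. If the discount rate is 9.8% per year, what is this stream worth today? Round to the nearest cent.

Value at end of year 5: C / r = $46,400.00 / 0.098 = $473,469.3878
Discount to today: PV = $473,469.3878 / (1 + 0.098)^5 = $473,469.3878 / 1.595922 = $296,674.49

$296674.49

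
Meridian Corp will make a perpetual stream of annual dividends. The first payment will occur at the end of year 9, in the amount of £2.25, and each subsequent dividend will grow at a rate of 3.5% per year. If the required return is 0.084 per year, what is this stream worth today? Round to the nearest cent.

£24.09

Value at end of year 8: C₁ / (r − g) = £2.25 / (0.084 − 0.035) = £45.9184
Discount to today: PV = £45.9184 / (1 + 0.084)^8 = £45.9184 / 1.906489 = £24.09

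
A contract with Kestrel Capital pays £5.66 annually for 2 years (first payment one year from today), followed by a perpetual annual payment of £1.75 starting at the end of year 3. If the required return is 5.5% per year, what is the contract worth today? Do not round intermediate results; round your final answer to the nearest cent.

PV of 2-year annuity: £5.66 × [1 − (1+0.055)^−2] / 0.055 = 10.45017
Perpetuity value at year 2: £1.75 / 0.055 = 31.81818
PV of perpetuity: 31.81818 / (1+0.055)^2 = 28.58712
Total PV = 10.45017 + 28.58712 = 39.03729

£39.04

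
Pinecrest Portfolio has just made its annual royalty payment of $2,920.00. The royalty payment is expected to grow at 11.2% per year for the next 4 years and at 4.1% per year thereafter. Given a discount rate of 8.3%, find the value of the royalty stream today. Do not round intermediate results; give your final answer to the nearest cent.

$92926.37

D_1 = 3247.04000
D_2 = 3610.70848
D_3 = 4015.10783
D_4 = 4464.79991
Terminal value at year 4: TV = D_4×(1+g_2)/(r−g_2) = 4647.85670/0.042 = 110663.25483
P_0 = D_1/(1+r)^1 + D_2/(1+r)^2 + D_3/(1+r)^3 + D_4/(1+r)^4 + TV/(1+r)^4
    = 2998.19021 + 3078.47416 + 3160.90791 + 3245.54903 + 80443.25088 = 92926.37219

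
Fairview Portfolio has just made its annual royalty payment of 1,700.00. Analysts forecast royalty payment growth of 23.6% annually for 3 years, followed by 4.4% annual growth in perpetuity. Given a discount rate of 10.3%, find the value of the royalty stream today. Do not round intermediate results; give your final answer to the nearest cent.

D_1 = 2101.20000
D_2 = 2597.08320
D_3 = 3209.99484
Terminal value at year 3: TV = D_3×(1+g_2)/(r−g_2) = 3351.23461/0.059 = 56800.58658
P_0 = D_1/(1+r)^1 + D_2/(1+r)^2 + D_3/(1+r)^3 + TV/(1+r)^3
    = 1904.98640 + 2134.69011 + 2392.09155 + 42327.85720 = 48759.62526

48759.63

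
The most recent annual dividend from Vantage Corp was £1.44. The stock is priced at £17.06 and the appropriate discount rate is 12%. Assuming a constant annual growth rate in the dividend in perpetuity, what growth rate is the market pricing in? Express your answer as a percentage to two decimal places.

P = D₀(1+g)/(r−g) ⇒ P(r−g) = D₀(1+g) ⇒ g(P+D₀) = P·r − D₀
g = (P·r − D₀)/(P + D₀) = (£17.06×0.12 − £1.44) / (£17.06 + £1.44) = 0.032822

3.28%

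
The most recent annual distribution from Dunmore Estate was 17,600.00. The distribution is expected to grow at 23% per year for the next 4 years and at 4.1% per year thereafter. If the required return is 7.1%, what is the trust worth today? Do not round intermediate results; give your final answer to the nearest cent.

D_1 = 21648.00000
D_2 = 26627.04000
D_3 = 32751.25920
D_4 = 40284.04882
Terminal value at year 4: TV = D_4×(1+g_2)/(r−g_2) = 41935.69482/0.03 = 1397856.49392
P_0 = D_1/(1+r)^1 + D_2/(1+r)^2 + D_3/(1+r)^3 + D_4/(1+r)^4 + TV/(1+r)^4
    = 20212.88515 + 23213.67763 + 26659.96590 + 30617.88801 + 1062440.71402 = 1163145.13072

1163145.13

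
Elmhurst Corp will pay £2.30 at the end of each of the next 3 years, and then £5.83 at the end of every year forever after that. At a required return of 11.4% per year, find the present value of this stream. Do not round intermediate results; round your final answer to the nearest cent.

£42.57

PV of 3-year annuity: £2.30 × [1 − (1+0.114)^−3] / 0.114 = 5.58167
Perpetuity value at year 3: £5.83 / 0.114 = 51.14035
PV of perpetuity: 51.14035 / (1+0.114)^3 = 36.99203
Total PV = 5.58167 + 36.99203 = 42.57370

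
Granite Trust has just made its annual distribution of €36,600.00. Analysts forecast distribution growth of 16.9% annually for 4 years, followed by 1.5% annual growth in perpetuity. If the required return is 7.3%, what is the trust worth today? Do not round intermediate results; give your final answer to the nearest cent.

D_1 = 42785.40000
D_2 = 50016.13260
D_3 = 58468.85901
D_4 = 68350.09618
Terminal value at year 4: TV = D_4×(1+g_2)/(r−g_2) = 69375.34762/0.058 = 1196126.68318
P_0 = D_1/(1+r)^1 + D_2/(1+r)^2 + D_3/(1+r)^3 + D_4/(1+r)^4 + TV/(1+r)^4
    = 39874.55732 + 43442.08528 + 47328.79561 + 51563.24517 + 902356.79048 = 1084565.47385

€1084565.47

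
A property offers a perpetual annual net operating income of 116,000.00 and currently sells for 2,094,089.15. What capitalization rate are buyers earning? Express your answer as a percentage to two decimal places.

5.54%

P = C/r ⇒ r = C/P = 116,000.00/2,094,089.15 = 0.055394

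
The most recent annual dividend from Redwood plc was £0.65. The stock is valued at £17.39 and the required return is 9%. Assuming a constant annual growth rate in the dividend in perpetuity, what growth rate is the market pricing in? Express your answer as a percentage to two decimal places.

5.07%

P = D₀(1+g)/(r−g) ⇒ P(r−g) = D₀(1+g) ⇒ g(P+D₀) = P·r − D₀
g = (P·r − D₀)/(P + D₀) = (£17.39×0.09 − £0.65) / (£17.39 + £0.65) = 0.050726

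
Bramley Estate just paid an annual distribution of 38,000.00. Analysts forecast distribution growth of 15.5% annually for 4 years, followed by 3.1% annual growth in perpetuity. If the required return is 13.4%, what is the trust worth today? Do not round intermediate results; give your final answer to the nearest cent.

568505.33

D_1 = 43890.00000
D_2 = 50692.95000
D_3 = 58550.35725
D_4 = 67625.66262
Terminal value at year 4: TV = D_4×(1+g_2)/(r−g_2) = 69722.05817/0.103 = 676913.18607
P_0 = D_1/(1+r)^1 + D_2/(1+r)^2 + D_3/(1+r)^3 + D_4/(1+r)^4 + TV/(1+r)^4
    = 38703.70370 + 39420.43896 + 40150.44709 + 40893.97388 + 409336.76771 = 568505.33135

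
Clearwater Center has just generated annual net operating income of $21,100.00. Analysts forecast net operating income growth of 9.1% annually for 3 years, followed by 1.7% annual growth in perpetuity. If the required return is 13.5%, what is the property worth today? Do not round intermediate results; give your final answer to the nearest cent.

$220030.99

D_1 = 23020.10000
D_2 = 25114.92910
D_3 = 27400.38765
Terminal value at year 3: TV = D_3×(1+g_2)/(r−g_2) = 27866.19424/0.118 = 236154.18846
P_0 = D_1/(1+r)^1 + D_2/(1+r)^2 + D_3/(1+r)^3 + TV/(1+r)^3
    = 20282.02643 + 19495.76285 + 18739.97997 + 161513.21724 = 220030.98650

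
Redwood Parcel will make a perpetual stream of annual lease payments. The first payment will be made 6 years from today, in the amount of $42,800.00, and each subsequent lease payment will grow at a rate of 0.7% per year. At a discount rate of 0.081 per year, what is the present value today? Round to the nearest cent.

$391817.27

Value at end of year 5: C₁ / (r − g) = $42,800.00 / (0.081 − 0.007) = $578,378.3784
Discount to today: PV = $578,378.3784 / (1 + 0.081)^5 = $578,378.3784 / 1.476143 = $391,817.27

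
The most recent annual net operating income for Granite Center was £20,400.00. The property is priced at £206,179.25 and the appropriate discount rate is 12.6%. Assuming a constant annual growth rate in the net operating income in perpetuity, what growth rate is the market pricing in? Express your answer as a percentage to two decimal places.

2.46%

P = D₀(1+g)/(r−g) ⇒ P(r−g) = D₀(1+g) ⇒ g(P+D₀) = P·r − D₀
g = (P·r − D₀)/(P + D₀) = (£206,179.25×0.126 − £20,400.00) / (£206,179.25 + £20,400.00) = 0.024621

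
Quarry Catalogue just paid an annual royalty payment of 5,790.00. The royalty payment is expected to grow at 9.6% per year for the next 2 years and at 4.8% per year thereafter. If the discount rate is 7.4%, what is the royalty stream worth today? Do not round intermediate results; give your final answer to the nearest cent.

D_1 = 6345.84000
D_2 = 6955.04064
Terminal value at year 2: TV = D_2×(1+g_2)/(r−g_2) = 7288.88259/0.026 = 280341.63810
P_0 = D_1/(1+r)^1 + D_2/(1+r)^2 + TV/(1+r)^2
    = 5908.60335 + 6029.63620 + 243040.72049 = 254978.96003

254978.96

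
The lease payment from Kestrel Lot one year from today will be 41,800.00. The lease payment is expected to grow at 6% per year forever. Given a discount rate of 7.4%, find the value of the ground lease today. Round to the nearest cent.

Growing perpetuity: P = D₁ / (r − g) = 41,800.0000 / (0.074 − 0.06) = 2,985,714.29

2985714.29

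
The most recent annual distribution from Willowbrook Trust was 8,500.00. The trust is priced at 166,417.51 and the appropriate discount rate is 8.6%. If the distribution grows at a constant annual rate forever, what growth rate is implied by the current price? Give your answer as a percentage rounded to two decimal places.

P = D₀(1+g)/(r−g) ⇒ P(r−g) = D₀(1+g) ⇒ g(P+D₀) = P·r − D₀
g = (P·r − D₀)/(P + D₀) = (166,417.51×0.086 − 8,500.00) / (166,417.51 + 8,500.00) = 0.033227

3.32%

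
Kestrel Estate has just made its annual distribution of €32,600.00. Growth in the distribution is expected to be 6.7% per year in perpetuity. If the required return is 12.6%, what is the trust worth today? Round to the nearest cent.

D₁ = D₀ × (1 + g) = €32,600.00 × 1.067 = €34,784.2000
Growing perpetuity: P = D₁ / (r − g) = €34,784.2000 / (0.126 − 0.067) = €589,562.71

€589562.71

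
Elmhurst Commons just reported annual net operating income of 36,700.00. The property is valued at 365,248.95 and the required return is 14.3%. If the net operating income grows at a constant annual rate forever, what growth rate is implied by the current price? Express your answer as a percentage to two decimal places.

P = D₀(1+g)/(r−g) ⇒ P(r−g) = D₀(1+g) ⇒ g(P+D₀) = P·r − D₀
g = (P·r − D₀)/(P + D₀) = (365,248.95×0.143 − 36,700.00) / (365,248.95 + 36,700.00) = 0.038638

3.86%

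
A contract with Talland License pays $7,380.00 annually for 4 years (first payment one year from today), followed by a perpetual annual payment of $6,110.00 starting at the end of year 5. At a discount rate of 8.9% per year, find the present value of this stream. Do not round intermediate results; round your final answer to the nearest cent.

PV of 4-year annuity: $7,380.00 × [1 − (1+0.089)^−4] / 0.089 = 23961.70654
Perpetuity value at year 4: $6,110.00 / 0.089 = 68651.68539
PV of perpetuity: 68651.68539 / (1+0.089)^4 = 48813.47035
Total PV = 23961.70654 + 48813.47035 = 72775.17690

$72775.18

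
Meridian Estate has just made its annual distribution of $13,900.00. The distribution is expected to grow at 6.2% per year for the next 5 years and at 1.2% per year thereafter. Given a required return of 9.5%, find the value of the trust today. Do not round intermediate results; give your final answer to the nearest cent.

$208898.38

D_1 = 14761.80000
D_2 = 15677.03160
D_3 = 16649.00756
D_4 = 17681.24603
D_5 = 18777.48328
Terminal value at year 5: TV = D_5×(1+g_2)/(r−g_2) = 19002.81308/0.083 = 228949.55519
P_0 = D_1/(1+r)^1 + D_2/(1+r)^2 + D_3/(1+r)^3 + D_4/(1+r)^4 + D_5/(1+r)^5 + TV/(1+r)^5
    = 13481.09589 + 13074.81629 + 12680.78073 + 12298.62021 + 11927.97686 + 145435.09141 = 208898.38140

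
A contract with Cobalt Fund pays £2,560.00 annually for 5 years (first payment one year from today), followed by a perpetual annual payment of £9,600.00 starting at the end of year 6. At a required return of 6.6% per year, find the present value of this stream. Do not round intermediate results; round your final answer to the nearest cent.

PV of 5-year annuity: £2,560.00 × [1 − (1+0.066)^−5] / 0.066 = 10609.88907
Perpetuity value at year 5: £9,600.00 / 0.066 = 145454.54545
PV of perpetuity: 145454.54545 / (1+0.066)^5 = 105667.46144
Total PV = 10609.88907 + 105667.46144 = 116277.35051

£116277.35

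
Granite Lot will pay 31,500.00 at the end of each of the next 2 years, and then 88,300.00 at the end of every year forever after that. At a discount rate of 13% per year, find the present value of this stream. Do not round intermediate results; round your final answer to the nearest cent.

584482.55

PV of 2-year annuity: 31,500.00 × [1 − (1+0.13)^−2] / 0.13 = 52545.22672
Perpetuity value at year 2: 88,300.00 / 0.13 = 679230.76923
PV of perpetuity: 679230.76923 / (1+0.13)^2 = 531937.32417
Total PV = 52545.22672 + 531937.32417 = 584482.55089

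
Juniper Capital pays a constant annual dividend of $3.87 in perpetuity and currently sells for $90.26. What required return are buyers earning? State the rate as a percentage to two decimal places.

4.29%

P = C/r ⇒ r = C/P = $3.87/$90.26 = 0.042876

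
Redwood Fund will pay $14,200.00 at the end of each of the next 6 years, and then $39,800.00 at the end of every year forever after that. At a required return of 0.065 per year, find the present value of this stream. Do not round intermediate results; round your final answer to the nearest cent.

PV of 6-year annuity: $14,200.00 × [1 − (1+0.065)^−6] / 0.065 = 68742.39251
Perpetuity value at year 6: $39,800.00 / 0.065 = 612307.69231
PV of perpetuity: 612307.69231 / (1+0.065)^6 = 419635.35274
Total PV = 68742.39251 + 419635.35274 = 488377.74525

$488377.75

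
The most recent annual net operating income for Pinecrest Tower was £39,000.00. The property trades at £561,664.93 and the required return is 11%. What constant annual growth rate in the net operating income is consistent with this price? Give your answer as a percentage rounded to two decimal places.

P = D₀(1+g)/(r−g) ⇒ P(r−g) = D₀(1+g) ⇒ g(P+D₀) = P·r − D₀
g = (P·r − D₀)/(P + D₀) = (£561,664.93×0.11 − £39,000.00) / (£561,664.93 + £39,000.00) = 0.037930

3.79%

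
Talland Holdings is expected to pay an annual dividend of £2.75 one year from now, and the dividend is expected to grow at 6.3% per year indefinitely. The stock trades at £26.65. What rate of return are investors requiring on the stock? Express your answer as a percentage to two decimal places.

P = D₁/(r − g) ⇒ r = D₁/P + g = £2.7500/£26.65 + 0.063 = 0.103189 + 0.063 = 0.166189

16.62%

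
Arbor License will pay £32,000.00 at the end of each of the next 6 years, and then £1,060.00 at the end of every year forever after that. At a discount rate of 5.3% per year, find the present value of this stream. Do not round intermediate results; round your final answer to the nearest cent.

PV of 6-year annuity: £32,000.00 × [1 − (1+0.053)^−6] / 0.053 = 160875.41922
Perpetuity value at year 6: £1,060.00 / 0.053 = 20000.00000
PV of perpetuity: 20000.00000 / (1+0.053)^6 = 14671.00174
Total PV = 160875.41922 + 14671.00174 = 175546.42096

£175546.42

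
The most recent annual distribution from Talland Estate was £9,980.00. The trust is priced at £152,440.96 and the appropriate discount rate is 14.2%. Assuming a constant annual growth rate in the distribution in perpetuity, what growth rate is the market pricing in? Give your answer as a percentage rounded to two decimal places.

P = D₀(1+g)/(r−g) ⇒ P(r−g) = D₀(1+g) ⇒ g(P+D₀) = P·r − D₀
g = (P·r − D₀)/(P + D₀) = (£152,440.96×0.142 − £9,980.00) / (£152,440.96 + £9,980.00) = 0.071829

7.18%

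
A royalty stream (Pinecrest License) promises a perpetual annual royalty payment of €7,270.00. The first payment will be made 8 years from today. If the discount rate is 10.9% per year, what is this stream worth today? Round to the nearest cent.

€32328.61

Value at end of year 7: C / r = €7,270.00 / 0.109 = €66,697.2477
Discount to today: PV = €66,697.2477 / (1 + 0.109)^7 = €66,697.2477 / 2.063103 = €32,328.61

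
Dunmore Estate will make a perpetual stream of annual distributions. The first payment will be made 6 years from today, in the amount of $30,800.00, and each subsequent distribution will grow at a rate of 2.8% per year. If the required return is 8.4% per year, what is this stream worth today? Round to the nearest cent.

Value at end of year 5: C₁ / (r − g) = $30,800.00 / (0.084 − 0.028) = $550,000.0000
Discount to today: PV = $550,000.0000 / (1 + 0.084)^5 = $550,000.0000 / 1.496740 = $367,465.25

$367465.25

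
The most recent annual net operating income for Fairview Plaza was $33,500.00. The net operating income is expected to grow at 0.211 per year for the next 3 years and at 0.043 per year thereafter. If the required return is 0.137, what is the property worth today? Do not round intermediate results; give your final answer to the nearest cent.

D_1 = 40568.50000
D_2 = 49128.45350
D_3 = 59494.55719
Terminal value at year 3: TV = D_3×(1+g_2)/(r−g_2) = 62052.82315/0.094 = 660136.41646
P_0 = D_1/(1+r)^1 + D_2/(1+r)^2 + D_3/(1+r)^3 + TV/(1+r)^3
    = 35680.29903 + 38002.49967 + 40475.83738 + 449109.55734 = 563268.19343

$563268.19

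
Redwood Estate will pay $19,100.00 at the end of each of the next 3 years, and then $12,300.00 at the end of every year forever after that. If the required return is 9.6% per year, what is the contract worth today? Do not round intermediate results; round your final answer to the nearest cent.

$145155.39

PV of 3-year annuity: $19,100.00 × [1 − (1+0.096)^−3] / 0.096 = 47835.36624
Perpetuity value at year 3: $12,300.00 / 0.096 = 128125.00000
PV of perpetuity: 128125.00000 / (1+0.096)^3 = 97320.02593
Total PV = 47835.36624 + 97320.02593 = 145155.39217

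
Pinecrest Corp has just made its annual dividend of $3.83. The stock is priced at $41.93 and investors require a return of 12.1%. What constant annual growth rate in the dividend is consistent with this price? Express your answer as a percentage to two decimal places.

2.72%

P = D₀(1+g)/(r−g) ⇒ P(r−g) = D₀(1+g) ⇒ g(P+D₀) = P·r − D₀
g = (P·r − D₀)/(P + D₀) = ($41.93×0.121 − $3.83) / ($41.93 + $3.83) = 0.027175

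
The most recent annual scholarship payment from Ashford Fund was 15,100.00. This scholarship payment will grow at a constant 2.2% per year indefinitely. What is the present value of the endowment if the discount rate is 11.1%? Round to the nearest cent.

D₁ = D₀ × (1 + g) = 15,100.00 × 1.022 = 15,432.2000
Growing perpetuity: P = D₁ / (r − g) = 15,432.2000 / (0.111 − 0.022) = 173,395.51

173395.51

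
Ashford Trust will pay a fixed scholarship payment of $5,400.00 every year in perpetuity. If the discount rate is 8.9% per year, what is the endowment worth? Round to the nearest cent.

$60674.16

Level perpetuity: PV = C / r = $5,400.00 / 0.089 = $60,674.16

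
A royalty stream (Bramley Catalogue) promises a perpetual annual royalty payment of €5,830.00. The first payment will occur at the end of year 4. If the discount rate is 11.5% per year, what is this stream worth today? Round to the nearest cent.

Value at end of year 3: C / r = €5,830.00 / 0.115 = €50,695.6522
Discount to today: PV = €50,695.6522 / (1 + 0.115)^3 = €50,695.6522 / 1.386196 = €36,571.78

€36571.78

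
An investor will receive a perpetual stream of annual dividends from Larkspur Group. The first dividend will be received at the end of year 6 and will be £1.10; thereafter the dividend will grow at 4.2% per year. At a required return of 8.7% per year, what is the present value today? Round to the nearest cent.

Value at end of year 5: C₁ / (r − g) = £1.10 / (0.087 − 0.042) = £24.4444
Discount to today: PV = £24.4444 / (1 + 0.087)^5 = £24.4444 / 1.517566 = £16.11

£16.11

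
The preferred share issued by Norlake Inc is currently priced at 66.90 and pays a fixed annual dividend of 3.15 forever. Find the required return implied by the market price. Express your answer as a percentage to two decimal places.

P = C/r ⇒ r = C/P = 3.15/66.90 = 0.047085

4.71%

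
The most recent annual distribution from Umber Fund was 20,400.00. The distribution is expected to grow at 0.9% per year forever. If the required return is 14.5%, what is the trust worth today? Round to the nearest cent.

D₁ = D₀ × (1 + g) = 20,400.00 × 1.009 = 20,583.6000
Growing perpetuity: P = D₁ / (r − g) = 20,583.6000 / (0.145 − 0.009) = 151,350.00

151350.00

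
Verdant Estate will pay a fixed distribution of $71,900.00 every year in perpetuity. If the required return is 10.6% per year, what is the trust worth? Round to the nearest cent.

Level perpetuity: PV = C / r = $71,900.00 / 0.106 = $678,301.89

$678301.89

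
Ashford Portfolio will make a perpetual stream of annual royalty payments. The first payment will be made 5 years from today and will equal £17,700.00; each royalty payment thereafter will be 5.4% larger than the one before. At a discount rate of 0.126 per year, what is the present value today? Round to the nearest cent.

£152928.07

Value at end of year 4: C₁ / (r − g) = £17,700.00 / (0.126 − 0.054) = £245,833.3333
Discount to today: PV = £245,833.3333 / (1 + 0.126)^4 = £245,833.3333 / 1.607510 = £152,928.07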